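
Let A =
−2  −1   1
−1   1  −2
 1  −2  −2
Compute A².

[[6, −1, −2], [−1, 6, 1], [−2, 1, 9]]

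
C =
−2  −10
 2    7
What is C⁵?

tr C = 5 and det C = 6, so the characteristic polynomial is λ² − (5)λ + (6) with roots 3 and 2.
Eigenvectors give P = [[2, 5], [−1, −2]] with P⁻¹ = [[−2, −5], [1, 2]], and C = P·diag(3, 2)·P⁻¹.
Then C⁵ = P·diag(243, 32)·P⁻¹ = [[486, 160], [−243, −64]] · [[−2, −5], [1, 2]] = [[−812, −2110], [422, 1087]].

[[−812, −2110], [422, 1087]]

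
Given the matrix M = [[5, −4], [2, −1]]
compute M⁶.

[[1457, −1456], [728, −727]]

tr M = 4 and det M = 3, so the characteristic polynomial is λ² − (4)λ + (3) with roots 1 and 3.
Eigenvectors give P = [[−1, 2], [−1, 1]] with P⁻¹ = [[1, −2], [1, −1]], and M = P·diag(1, 3)·P⁻¹.
Then M⁶ = P·diag(1, 729)·P⁻¹ = [[−1, 1458], [−1, 729]] · [[1, −2], [1, −1]] = [[1457, −1456], [728, −727]].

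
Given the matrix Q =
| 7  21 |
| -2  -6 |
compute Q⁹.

[[7, 21], [-2, -6]]

Q² = Q (a projection; rank 1, trace 1), so Q⁹ = Q.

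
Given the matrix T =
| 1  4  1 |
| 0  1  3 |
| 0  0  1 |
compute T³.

T = I + N where N = [[0, 4, 1], [0, 0, 3], [0, 0, 0]] is strictly upper-triangular, so N³ = 0.
(I + N)³ = I + 3·N + 3·N² = [[1, 12, 39], [0, 1, 9], [0, 0, 1]].

[[1, 12, 39], [0, 1, 9], [0, 0, 1]]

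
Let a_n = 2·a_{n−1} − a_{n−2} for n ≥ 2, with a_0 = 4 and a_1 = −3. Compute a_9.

With companion matrix B = [[2, −1], [1, 0]], [a_n, a_{n−1}]ᵀ = B·[a_{n−1}, a_{n−2}]ᵀ, so [a_9, a_8]ᵀ = B⁸·[a_1, a_0]ᵀ.
B⁸ = [[9, −8], [8, −7]], giving [a_9, a_8]ᵀ = [[−59], [−52]].

−59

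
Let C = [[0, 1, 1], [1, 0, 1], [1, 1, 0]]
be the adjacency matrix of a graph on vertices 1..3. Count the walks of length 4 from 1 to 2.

The number of length-4 walks from vertex 1 to vertex 2 is entry (1,2) of C⁴, where C is the adjacency matrix.
C² = [[2, 1, 1], [1, 2, 1], [1, 1, 2]]
C³ = [[2, 3, 3], [3, 2, 3], [3, 3, 2]]
C⁴ = [[6, 5, 5], [5, 6, 5], [5, 5, 6]]

5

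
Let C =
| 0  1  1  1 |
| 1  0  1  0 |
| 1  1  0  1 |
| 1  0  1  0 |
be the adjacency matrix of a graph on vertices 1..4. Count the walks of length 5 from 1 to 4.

The number of length-5 walks from vertex 1 to vertex 4 is entry (1,4) of C^5, where C is the adjacency matrix.
C^2 = [[3, 1, 2, 1], [1, 2, 1, 2], [2, 1, 3, 1], [1, 2, 1, 2]]
C^3 = [[4, 5, 5, 5], [5, 2, 5, 2], [5, 5, 4, 5], [5, 2, 5, 2]]
C^4 = [[15, 9, 14, 9], [9, 10, 9, 10], [14, 9, 15, 9], [9, 10, 9, 10]]
C^5 = [[32, 29, 33, 29], [29, 18, 29, 18], [33, 29, 32, 29], [29, 18, 29, 18]]

29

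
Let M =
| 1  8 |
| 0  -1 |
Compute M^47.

[[1, 8], [0, -1]]

M² = I (check: tr M = 0 and det M = -1), so M^47 = M since 47 is odd.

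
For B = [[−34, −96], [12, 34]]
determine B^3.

tr B = 0 and det B = −4, so the characteristic polynomial is λ² − (0)λ + (−4) with roots 2 and −2.
Eigenvectors give P = [[−8, −3], [3, 1]] with P⁻¹ = [[1, 3], [−3, −8]], and B = P·diag(2, −2)·P⁻¹.
Then B^3 = P·diag(8, −8)·P⁻¹ = [[−64, 24], [24, −8]] · [[1, 3], [−3, −8]] = [[−136, −384], [48, 136]].

[[−136, −384], [48, 136]]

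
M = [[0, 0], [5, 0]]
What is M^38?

M is strictly triangular, hence nilpotent: M^2 = 0, so M^38 = 0.

[[0, 0], [0, 0]]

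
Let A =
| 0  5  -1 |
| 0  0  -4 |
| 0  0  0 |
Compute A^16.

[[0, 0, 0], [0, 0, 0], [0, 0, 0]]

A is strictly triangular, hence nilpotent: A^3 = 0, so A^16 = 0.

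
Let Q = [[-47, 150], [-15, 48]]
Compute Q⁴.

tr Q = 1 and det Q = -6, so the characteristic polynomial is λ² − (1)λ + (-6) with roots 3 and -2.
Eigenvectors give P = [[3, 10], [1, 3]] with P⁻¹ = [[-3, 10], [1, -3]], and Q = P·diag(3, -2)·P⁻¹.
Then Q⁴ = P·diag(81, 16)·P⁻¹ = [[243, 160], [81, 48]] · [[-3, 10], [1, -3]] = [[-569, 1950], [-195, 666]].

[[-569, 1950], [-195, 666]]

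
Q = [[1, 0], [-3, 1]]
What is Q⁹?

Q = I + N where N = [[0, 0], [-3, 0]] is strictly lower-triangular, so N² = 0.
(I + N)⁹ = I + 9·N = [[1, 0], [-27, 1]].

[[1, 0], [-27, 1]]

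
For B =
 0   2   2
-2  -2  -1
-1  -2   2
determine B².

[[-6, -8, 2], [5, 2, -4], [2, -2, 4]]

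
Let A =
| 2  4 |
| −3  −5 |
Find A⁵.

tr A = −3 and det A = 2, so the characteristic polynomial is λ² − (−3)λ + (2) with roots −1 and −2.
Eigenvectors give P = [[−4, 1], [3, −1]] with P⁻¹ = [[−1, −1], [−3, −4]], and A = P·diag(−1, −2)·P⁻¹.
Then A⁵ = P·diag(−1, −32)·P⁻¹ = [[4, −32], [−3, 32]] · [[−1, −1], [−3, −4]] = [[92, 124], [−93, −125]].

[[92, 124], [−93, −125]]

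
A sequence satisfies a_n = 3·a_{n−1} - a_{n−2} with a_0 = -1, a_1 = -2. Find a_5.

With companion matrix M = [[3, -1], [1, 0]], [a_n, a_{n−1}]ᵀ = M·[a_{n−1}, a_{n−2}]ᵀ, so [a_5, a_4]ᵀ = M⁴·[a_1, a_0]ᵀ.
M⁴ = [[55, -21], [21, -8]], giving [a_5, a_4]ᵀ = [[-89], [-34]].

-89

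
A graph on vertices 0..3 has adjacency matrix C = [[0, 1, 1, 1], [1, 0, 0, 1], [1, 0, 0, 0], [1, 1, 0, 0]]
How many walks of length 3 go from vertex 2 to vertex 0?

The number of length-3 walks from vertex 2 to vertex 0 is entry (2,0) of C³, where C is the adjacency matrix.
C² = [[3, 1, 0, 1], [1, 2, 1, 1], [0, 1, 1, 1], [1, 1, 1, 2]]
C³ = [[2, 4, 3, 4], [4, 2, 1, 3], [3, 1, 0, 1], [4, 3, 1, 2]]

3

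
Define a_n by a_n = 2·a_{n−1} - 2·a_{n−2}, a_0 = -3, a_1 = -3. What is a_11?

96

With companion matrix M = [[2, -2], [1, 0]], [a_n, a_{n−1}]ᵀ = M·[a_{n−1}, a_{n−2}]ᵀ, so [a_11, a_10]ᵀ = M¹⁰·[a_1, a_0]ᵀ.
M¹⁰ = [[32, -64], [32, -32]], giving [a_11, a_10]ᵀ = [[96], [0]].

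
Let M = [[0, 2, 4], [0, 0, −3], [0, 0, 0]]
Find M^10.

[[0, 0, 0], [0, 0, 0], [0, 0, 0]]

M is strictly triangular, hence nilpotent: M^3 = 0, so M^10 = 0.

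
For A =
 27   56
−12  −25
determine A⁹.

tr A = 2 and det A = −3, so the characteristic polynomial is λ² − (2)λ + (−3) with roots −1 and 3.
Eigenvectors give P = [[−2, 7], [1, −3]] with P⁻¹ = [[3, 7], [1, 2]], and A = P·diag(−1, 3)·P⁻¹.
Then A⁹ = P·diag(−1, 19683)·P⁻¹ = [[2, 137781], [−1, −59049]] · [[3, 7], [1, 2]] = [[137787, 275576], [−59052, −118105]].

[[137787, 275576], [−59052, −118105]]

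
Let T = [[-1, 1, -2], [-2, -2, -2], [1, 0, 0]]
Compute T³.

[[9, 3, 12], [0, 0, -12], [-3, -3, 0]]

T² = [[-3, -3, 0], [4, 2, 8], [-1, 1, -2]]
T³ = [[9, 3, 12], [0, 0, -12], [-3, -3, 0]]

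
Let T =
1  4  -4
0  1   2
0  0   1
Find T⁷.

T = I + N where N = [[0, 4, -4], [0, 0, 2], [0, 0, 0]] is strictly upper-triangular, so N³ = 0.
(I + N)⁷ = I + 7·N + 21·N² = [[1, 28, 140], [0, 1, 14], [0, 0, 1]].

[[1, 28, 140], [0, 1, 14], [0, 0, 1]]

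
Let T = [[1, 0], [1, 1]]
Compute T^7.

T = I + N where N = [[0, 0], [1, 0]] is strictly lower-triangular, so N^2 = 0.
(I + N)^7 = I + 7·N = [[1, 0], [7, 1]].

[[1, 0], [7, 1]]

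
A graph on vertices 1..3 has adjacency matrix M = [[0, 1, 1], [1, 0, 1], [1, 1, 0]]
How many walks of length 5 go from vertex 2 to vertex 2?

The number of length-5 walks from vertex 2 to vertex 2 is entry (2,2) of M^5, where M is the adjacency matrix.
M^2 = [[2, 1, 1], [1, 2, 1], [1, 1, 2]]
M^3 = [[2, 3, 3], [3, 2, 3], [3, 3, 2]]
M^4 = [[6, 5, 5], [5, 6, 5], [5, 5, 6]]
M^5 = [[10, 11, 11], [11, 10, 11], [11, 11, 10]]

10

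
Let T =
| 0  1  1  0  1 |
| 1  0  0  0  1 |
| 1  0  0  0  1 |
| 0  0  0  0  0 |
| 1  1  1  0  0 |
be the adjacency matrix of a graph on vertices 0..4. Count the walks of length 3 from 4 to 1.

The number of length-3 walks from vertex 4 to vertex 1 is entry (4,1) of T³, where T is the adjacency matrix.
T² = [[3, 1, 1, 0, 2], [1, 2, 2, 0, 1], [1, 2, 2, 0, 1], [0, 0, 0, 0, 0], [2, 1, 1, 0, 3]]
T³ = [[4, 5, 5, 0, 5], [5, 2, 2, 0, 5], [5, 2, 2, 0, 5], [0, 0, 0, 0, 0], [5, 5, 5, 0, 4]]

5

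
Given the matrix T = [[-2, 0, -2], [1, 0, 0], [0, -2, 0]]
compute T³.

[[-4, -8, -8], [4, 4, 4], [4, 0, 4]]

T² = [[4, 4, 4], [-2, 0, -2], [-2, 0, 0]]
T³ = [[-4, -8, -8], [4, 4, 4], [4, 0, 4]]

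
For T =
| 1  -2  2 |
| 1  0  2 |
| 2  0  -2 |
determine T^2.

[[3, -2, -6], [5, -2, -2], [-2, -4, 8]]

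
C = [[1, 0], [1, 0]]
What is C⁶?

C² = C (a projection; rank 1, trace 1), so C⁶ = C.

[[1, 0], [1, 0]]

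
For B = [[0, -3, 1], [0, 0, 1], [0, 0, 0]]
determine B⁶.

B is strictly triangular, hence nilpotent: B³ = 0, so B⁶ = 0.

[[0, 0, 0], [0, 0, 0], [0, 0, 0]]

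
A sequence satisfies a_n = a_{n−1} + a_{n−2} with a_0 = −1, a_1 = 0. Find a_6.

With companion matrix M = [[1, 1], [1, 0]], [a_n, a_{n−1}]ᵀ = M·[a_{n−1}, a_{n−2}]ᵀ, so [a_6, a_5]ᵀ = M⁵·[a_1, a_0]ᵀ.
M⁵ = [[8, 5], [5, 3]], giving [a_6, a_5]ᵀ = [[−5], [−3]].

−5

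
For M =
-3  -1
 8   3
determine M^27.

M² = I (check: tr M = 0 and det M = -1), so M^27 = M since 27 is odd.

[[-3, -1], [8, 3]]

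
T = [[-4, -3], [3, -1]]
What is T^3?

T^2 = [[7, 15], [-15, -8]]
T^3 = [[17, -36], [36, 53]]

[[17, -36], [36, 53]]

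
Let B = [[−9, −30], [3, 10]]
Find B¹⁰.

B² = B (a projection; rank 1, trace 1), so B¹⁰ = B.

[[−9, −30], [3, 10]]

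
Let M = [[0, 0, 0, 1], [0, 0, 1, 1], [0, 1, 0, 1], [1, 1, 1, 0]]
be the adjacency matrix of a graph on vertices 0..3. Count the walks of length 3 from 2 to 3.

4

The number of length-3 walks from vertex 2 to vertex 3 is entry (2,3) of M³, where M is the adjacency matrix.
M² = [[1, 1, 1, 0], [1, 2, 1, 1], [1, 1, 2, 1], [0, 1, 1, 3]]
M³ = [[0, 1, 1, 3], [1, 2, 3, 4], [1, 3, 2, 4], [3, 4, 4, 2]]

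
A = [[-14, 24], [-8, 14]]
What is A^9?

[[-3584, 6144], [-2048, 3584]]

tr A = 0 and det A = -4, so the characteristic polynomial is λ² − (0)λ + (-4) with roots -2 and 2.
Eigenvectors give P = [[2, -3], [1, -2]] with P⁻¹ = [[2, -3], [1, -2]], and A = P·diag(-2, 2)·P⁻¹.
Then A^9 = P·diag(-512, 512)·P⁻¹ = [[-1024, -1536], [-512, -1024]] · [[2, -3], [1, -2]] = [[-3584, 6144], [-2048, 3584]].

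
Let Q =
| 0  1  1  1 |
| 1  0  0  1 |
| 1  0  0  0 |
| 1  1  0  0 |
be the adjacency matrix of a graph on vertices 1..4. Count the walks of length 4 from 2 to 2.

7

The number of length-4 walks from vertex 2 to vertex 2 is entry (2,2) of Q⁴, where Q is the adjacency matrix.
Q² = [[3, 1, 0, 1], [1, 2, 1, 1], [0, 1, 1, 1], [1, 1, 1, 2]]
Q³ = [[2, 4, 3, 4], [4, 2, 1, 3], [3, 1, 0, 1], [4, 3, 1, 2]]
Q⁴ = [[11, 6, 2, 6], [6, 7, 4, 6], [2, 4, 3, 4], [6, 6, 4, 7]]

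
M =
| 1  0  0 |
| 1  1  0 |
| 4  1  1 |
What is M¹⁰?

M = I + N where N = [[0, 0, 0], [1, 0, 0], [4, 1, 0]] is strictly lower-triangular, so N³ = 0.
(I + N)¹⁰ = I + 10·N + 45·N² = [[1, 0, 0], [10, 1, 0], [85, 10, 1]].

[[1, 0, 0], [10, 1, 0], [85, 10, 1]]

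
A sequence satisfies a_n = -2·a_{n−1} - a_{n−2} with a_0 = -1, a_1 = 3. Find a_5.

With companion matrix B = [[-2, -1], [1, 0]], [a_n, a_{n−1}]ᵀ = B·[a_{n−1}, a_{n−2}]ᵀ, so [a_5, a_4]ᵀ = B^4·[a_1, a_0]ᵀ.
B^4 = [[5, 4], [-4, -3]], giving [a_5, a_4]ᵀ = [[11], [-9]].

11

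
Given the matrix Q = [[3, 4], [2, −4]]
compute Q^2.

[[17, −4], [−2, 24]]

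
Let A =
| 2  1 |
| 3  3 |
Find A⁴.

A² = [[7, 5], [15, 12]]
A³ = [[29, 22], [66, 51]]
A⁴ = [[124, 95], [285, 219]]

[[124, 95], [285, 219]]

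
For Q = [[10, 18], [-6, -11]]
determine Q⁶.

tr Q = -1 and det Q = -2, so the characteristic polynomial is λ² − (-1)λ + (-2) with roots 1 and -2.
Eigenvectors give P = [[-2, -3], [1, 2]] with P⁻¹ = [[-2, -3], [1, 2]], and Q = P·diag(1, -2)·P⁻¹.
Then Q⁶ = P·diag(1, 64)·P⁻¹ = [[-2, -192], [1, 128]] · [[-2, -3], [1, 2]] = [[-188, -378], [126, 253]].

[[-188, -378], [126, 253]]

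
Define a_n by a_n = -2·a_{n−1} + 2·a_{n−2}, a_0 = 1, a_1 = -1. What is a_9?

-4240

With companion matrix B = [[-2, 2], [1, 0]], [a_n, a_{n−1}]ᵀ = B·[a_{n−1}, a_{n−2}]ᵀ, so [a_9, a_8]ᵀ = B⁸·[a_1, a_0]ᵀ.
B⁸ = [[2448, -1792], [-896, 656]], giving [a_9, a_8]ᵀ = [[-4240], [1552]].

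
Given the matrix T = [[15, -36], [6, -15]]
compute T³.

[[135, -324], [54, -135]]

tr T = 0 and det T = -9, so the characteristic polynomial is λ² − (0)λ + (-9) with roots 3 and -3.
Eigenvectors give P = [[-3, 2], [-1, 1]] with P⁻¹ = [[-1, 2], [-1, 3]], and T = P·diag(3, -3)·P⁻¹.
Then T³ = P·diag(27, -27)·P⁻¹ = [[-81, -54], [-27, -27]] · [[-1, 2], [-1, 3]] = [[135, -324], [54, -135]].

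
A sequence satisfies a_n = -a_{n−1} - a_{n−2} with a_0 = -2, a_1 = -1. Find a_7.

-1

With companion matrix A = [[-1, -1], [1, 0]], [a_n, a_{n−1}]ᵀ = A·[a_{n−1}, a_{n−2}]ᵀ, so [a_7, a_6]ᵀ = A⁶·[a_1, a_0]ᵀ.
A⁶ = [[1, 0], [0, 1]], giving [a_7, a_6]ᵀ = [[-1], [-2]].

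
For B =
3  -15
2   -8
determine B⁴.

[[-309, 975], [-130, 406]]

tr B = -5 and det B = 6, so the characteristic polynomial is λ² − (-5)λ + (6) with roots -2 and -3.
Eigenvectors give P = [[-3, -5], [-1, -2]] with P⁻¹ = [[-2, 5], [1, -3]], and B = P·diag(-2, -3)·P⁻¹.
Then B⁴ = P·diag(16, 81)·P⁻¹ = [[-48, -405], [-16, -162]] · [[-2, 5], [1, -3]] = [[-309, 975], [-130, 406]].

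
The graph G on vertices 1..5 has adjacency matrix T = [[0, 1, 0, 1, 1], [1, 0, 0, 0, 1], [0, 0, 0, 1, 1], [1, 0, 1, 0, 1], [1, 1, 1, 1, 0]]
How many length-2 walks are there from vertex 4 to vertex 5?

The number of length-2 walks from vertex 4 to vertex 5 is entry (4,5) of T², where T is the adjacency matrix.
T² = [[3, 1, 2, 1, 2], [1, 2, 1, 2, 1], [2, 1, 2, 1, 1], [1, 2, 1, 3, 2], [2, 1, 1, 2, 4]]

2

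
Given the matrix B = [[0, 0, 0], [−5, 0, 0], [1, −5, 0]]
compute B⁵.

[[0, 0, 0], [0, 0, 0], [0, 0, 0]]

B is strictly triangular, hence nilpotent: B³ = 0, so B⁵ = 0.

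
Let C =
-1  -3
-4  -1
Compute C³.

[[-37, -45], [-60, -37]]

C² = [[13, 6], [8, 13]]
C³ = [[-37, -45], [-60, -37]]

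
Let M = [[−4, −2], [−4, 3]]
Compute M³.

[[−104, −42], [−84, 43]]

M² = [[24, 2], [4, 17]]
M³ = [[−104, −42], [−84, 43]]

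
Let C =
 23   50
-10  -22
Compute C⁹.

tr C = 1 and det C = -6, so the characteristic polynomial is λ² − (1)λ + (-6) with roots 3 and -2.
Eigenvectors give P = [[5, 2], [-2, -1]] with P⁻¹ = [[1, 2], [-2, -5]], and C = P·diag(3, -2)·P⁻¹.
Then C⁹ = P·diag(19683, -512)·P⁻¹ = [[98415, -1024], [-39366, 512]] · [[1, 2], [-2, -5]] = [[100463, 201950], [-40390, -81292]].

[[100463, 201950], [-40390, -81292]]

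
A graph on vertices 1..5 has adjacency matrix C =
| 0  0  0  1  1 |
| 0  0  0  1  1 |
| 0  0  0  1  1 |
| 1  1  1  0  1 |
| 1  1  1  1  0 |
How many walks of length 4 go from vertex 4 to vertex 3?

The number of length-4 walks from vertex 4 to vertex 3 is entry (4,3) of C⁴, where C is the adjacency matrix.
C² = [[2, 2, 2, 1, 1], [2, 2, 2, 1, 1], [2, 2, 2, 1, 1], [1, 1, 1, 4, 3], [1, 1, 1, 3, 4]]
C³ = [[2, 2, 2, 7, 7], [2, 2, 2, 7, 7], [2, 2, 2, 7, 7], [7, 7, 7, 6, 7], [7, 7, 7, 7, 6]]
C⁴ = [[14, 14, 14, 13, 13], [14, 14, 14, 13, 13], [14, 14, 14, 13, 13], [13, 13, 13, 28, 27], [13, 13, 13, 27, 28]]

13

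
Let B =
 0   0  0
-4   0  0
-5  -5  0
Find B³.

B is strictly triangular, hence nilpotent: B³ = 0, so B³ = 0.

[[0, 0, 0], [0, 0, 0], [0, 0, 0]]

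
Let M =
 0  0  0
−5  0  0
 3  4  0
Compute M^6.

M is strictly triangular, hence nilpotent: M^3 = 0, so M^6 = 0.

[[0, 0, 0], [0, 0, 0], [0, 0, 0]]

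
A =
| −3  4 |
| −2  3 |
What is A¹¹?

[[−3, 4], [−2, 3]]

A² = I (check: tr A = 0 and det A = −1), so A¹¹ = A since 11 is odd.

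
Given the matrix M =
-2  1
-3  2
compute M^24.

[[1, 0], [0, 1]]

M² = I (check: tr M = 0 and det M = -1), so M^24 = I since 24 is even.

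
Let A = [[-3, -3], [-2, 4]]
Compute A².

[[15, -3], [-2, 22]]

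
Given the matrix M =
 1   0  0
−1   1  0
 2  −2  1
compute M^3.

M = I + N where N = [[0, 0, 0], [−1, 0, 0], [2, −2, 0]] is strictly lower-triangular, so N^3 = 0.
(I + N)^3 = I + 3·N + 3·N^2 = [[1, 0, 0], [−3, 1, 0], [12, −6, 1]].

[[1, 0, 0], [−3, 1, 0], [12, −6, 1]]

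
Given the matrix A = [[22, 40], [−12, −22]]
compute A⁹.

tr A = 0 and det A = −4, so the characteristic polynomial is λ² − (0)λ + (−4) with roots 2 and −2.
Eigenvectors give P = [[−2, −5], [1, 3]] with P⁻¹ = [[−3, −5], [1, 2]], and A = P·diag(2, −2)·P⁻¹.
Then A⁹ = P·diag(512, −512)·P⁻¹ = [[−1024, 2560], [512, −1536]] · [[−3, −5], [1, 2]] = [[5632, 10240], [−3072, −5632]].

[[5632, 10240], [−3072, −5632]]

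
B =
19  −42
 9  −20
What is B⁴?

[[−89, 210], [−45, 106]]

tr B = −1 and det B = −2, so the characteristic polynomial is λ² − (−1)λ + (−2) with roots 1 and −2.
Eigenvectors give P = [[7, 2], [3, 1]] with P⁻¹ = [[1, −2], [−3, 7]], and B = P·diag(1, −2)·P⁻¹.
Then B⁴ = P·diag(1, 16)·P⁻¹ = [[7, 32], [3, 16]] · [[1, −2], [−3, 7]] = [[−89, 210], [−45, 106]].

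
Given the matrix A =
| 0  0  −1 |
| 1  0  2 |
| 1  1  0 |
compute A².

[[−1, −1, 0], [2, 2, −1], [1, 0, 1]]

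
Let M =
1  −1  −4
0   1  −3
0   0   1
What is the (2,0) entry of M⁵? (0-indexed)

0

M = I + N where N = [[0, −1, −4], [0, 0, −3], [0, 0, 0]] is strictly upper-triangular, so N³ = 0.
(I + N)⁵ = I + 5·N + 10·N² = [[1, −5, 10], [0, 1, −15], [0, 0, 1]].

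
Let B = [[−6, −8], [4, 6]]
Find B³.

[[−24, −32], [16, 24]]

tr B = 0 and det B = −4, so the characteristic polynomial is λ² − (0)λ + (−4) with roots −2 and 2.
Eigenvectors give P = [[−2, −1], [1, 1]] with P⁻¹ = [[−1, −1], [1, 2]], and B = P·diag(−2, 2)·P⁻¹.
Then B³ = P·diag(−8, 8)·P⁻¹ = [[16, −8], [−8, 8]] · [[−1, −1], [1, 2]] = [[−24, −32], [16, 24]].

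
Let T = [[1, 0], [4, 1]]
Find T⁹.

[[1, 0], [36, 1]]

T = I + N where N = [[0, 0], [4, 0]] is strictly lower-triangular, so N² = 0.
(I + N)⁹ = I + 9·N = [[1, 0], [36, 1]].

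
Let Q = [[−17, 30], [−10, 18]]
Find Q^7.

tr Q = 1 and det Q = −6, so the characteristic polynomial is λ² − (1)λ + (−6) with roots 3 and −2.
Eigenvectors give P = [[−3, 2], [−2, 1]] with P⁻¹ = [[1, −2], [2, −3]], and Q = P·diag(3, −2)·P⁻¹.
Then Q^7 = P·diag(2187, −128)·P⁻¹ = [[−6561, −256], [−4374, −128]] · [[1, −2], [2, −3]] = [[−7073, 13890], [−4630, 9132]].

[[−7073, 13890], [−4630, 9132]]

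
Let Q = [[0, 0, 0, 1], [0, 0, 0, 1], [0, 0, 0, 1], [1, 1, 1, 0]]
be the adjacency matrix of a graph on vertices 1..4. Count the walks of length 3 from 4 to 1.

The number of length-3 walks from vertex 4 to vertex 1 is entry (4,1) of Q^3, where Q is the adjacency matrix.
Q^2 = [[1, 1, 1, 0], [1, 1, 1, 0], [1, 1, 1, 0], [0, 0, 0, 3]]
Q^3 = [[0, 0, 0, 3], [0, 0, 0, 3], [0, 0, 0, 3], [3, 3, 3, 0]]

3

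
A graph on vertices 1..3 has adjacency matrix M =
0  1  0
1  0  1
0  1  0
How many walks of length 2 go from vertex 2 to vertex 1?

0

The number of length-2 walks from vertex 2 to vertex 1 is entry (2,1) of M², where M is the adjacency matrix.
M² = [[1, 0, 1], [0, 2, 0], [1, 0, 1]]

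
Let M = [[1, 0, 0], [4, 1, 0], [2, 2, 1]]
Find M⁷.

M = I + N where N = [[0, 0, 0], [4, 0, 0], [2, 2, 0]] is strictly lower-triangular, so N³ = 0.
(I + N)⁷ = I + 7·N + 21·N² = [[1, 0, 0], [28, 1, 0], [182, 14, 1]].

[[1, 0, 0], [28, 1, 0], [182, 14, 1]]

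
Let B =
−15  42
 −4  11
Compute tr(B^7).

−2188

tr B = −4 and det B = 3, so the characteristic polynomial is λ² − (−4)λ + (3) with roots −3 and −1.
Eigenvectors give P = [[−7, 3], [−2, 1]] with P⁻¹ = [[−1, 3], [−2, 7]], and B = P·diag(−3, −1)·P⁻¹.
Then B^7 = P·diag(−2187, −1)·P⁻¹ = [[15309, −3], [4374, −1]] · [[−1, 3], [−2, 7]] = [[−15303, 45906], [−4372, 13115]].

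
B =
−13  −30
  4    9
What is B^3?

[[−157, −390], [52, 129]]

tr B = −4 and det B = 3, so the characteristic polynomial is λ² − (−4)λ + (3) with roots −3 and −1.
Eigenvectors give P = [[−3, −5], [1, 2]] with P⁻¹ = [[−2, −5], [1, 3]], and B = P·diag(−3, −1)·P⁻¹.
Then B^3 = P·diag(−27, −1)·P⁻¹ = [[81, 5], [−27, −2]] · [[−2, −5], [1, 3]] = [[−157, −390], [52, 129]].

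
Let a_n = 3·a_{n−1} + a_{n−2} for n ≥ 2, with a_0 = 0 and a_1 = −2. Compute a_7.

−2378

With companion matrix T = [[3, 1], [1, 0]], [a_n, a_{n−1}]ᵀ = T·[a_{n−1}, a_{n−2}]ᵀ, so [a_7, a_6]ᵀ = T⁶·[a_1, a_0]ᵀ.
T⁶ = [[1189, 360], [360, 109]], giving [a_7, a_6]ᵀ = [[−2378], [−720]].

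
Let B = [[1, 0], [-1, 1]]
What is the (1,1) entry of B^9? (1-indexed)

1

B = I + N where N = [[0, 0], [-1, 0]] is strictly lower-triangular, so N^2 = 0.
(I + N)^9 = I + 9·N = [[1, 0], [-9, 1]].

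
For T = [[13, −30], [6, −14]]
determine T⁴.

tr T = −1 and det T = −2, so the characteristic polynomial is λ² − (−1)λ + (−2) with roots −2 and 1.
Eigenvectors give P = [[−2, −5], [−1, −2]] with P⁻¹ = [[2, −5], [−1, 2]], and T = P·diag(−2, 1)·P⁻¹.
Then T⁴ = P·diag(16, 1)·P⁻¹ = [[−32, −5], [−16, −2]] · [[2, −5], [−1, 2]] = [[−59, 150], [−30, 76]].

[[−59, 150], [−30, 76]]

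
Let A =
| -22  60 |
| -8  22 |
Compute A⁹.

[[-5632, 15360], [-2048, 5632]]

tr A = 0 and det A = -4, so the characteristic polynomial is λ² − (0)λ + (-4) with roots 2 and -2.
Eigenvectors give P = [[-5, -3], [-2, -1]] with P⁻¹ = [[1, -3], [-2, 5]], and A = P·diag(2, -2)·P⁻¹.
Then A⁹ = P·diag(512, -512)·P⁻¹ = [[-2560, 1536], [-1024, 512]] · [[1, -3], [-2, 5]] = [[-5632, 15360], [-2048, 5632]].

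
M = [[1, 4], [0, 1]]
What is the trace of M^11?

M = I + N where N = [[0, 4], [0, 0]] is strictly upper-triangular, so N^2 = 0.
(I + N)^11 = I + 11·N = [[1, 44], [0, 1]].

2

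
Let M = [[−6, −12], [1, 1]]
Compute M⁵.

tr M = −5 and det M = 6, so the characteristic polynomial is λ² − (−5)λ + (6) with roots −3 and −2.
Eigenvectors give P = [[4, −3], [−1, 1]] with P⁻¹ = [[1, 3], [1, 4]], and M = P·diag(−3, −2)·P⁻¹.
Then M⁵ = P·diag(−243, −32)·P⁻¹ = [[−972, 96], [243, −32]] · [[1, 3], [1, 4]] = [[−876, −2532], [211, 601]].

[[−876, −2532], [211, 601]]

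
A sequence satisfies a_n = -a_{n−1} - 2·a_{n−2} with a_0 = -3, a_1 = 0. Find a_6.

-6

With companion matrix T = [[-1, -2], [1, 0]], [a_n, a_{n−1}]ᵀ = T·[a_{n−1}, a_{n−2}]ᵀ, so [a_6, a_5]ᵀ = T^5·[a_1, a_0]ᵀ.
T^5 = [[-5, 2], [-1, -6]], giving [a_6, a_5]ᵀ = [[-6], [18]].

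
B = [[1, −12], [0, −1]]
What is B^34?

B² = I (check: tr B = 0 and det B = −1), so B^34 = I since 34 is even.

[[1, 0], [0, 1]]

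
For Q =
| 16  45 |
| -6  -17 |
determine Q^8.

tr Q = -1 and det Q = -2, so the characteristic polynomial is λ² − (-1)λ + (-2) with roots 1 and -2.
Eigenvectors give P = [[-3, 5], [1, -2]] with P⁻¹ = [[-2, -5], [-1, -3]], and Q = P·diag(1, -2)·P⁻¹.
Then Q^8 = P·diag(1, 256)·P⁻¹ = [[-3, 1280], [1, -512]] · [[-2, -5], [-1, -3]] = [[-1274, -3825], [510, 1531]].

[[-1274, -3825], [510, 1531]]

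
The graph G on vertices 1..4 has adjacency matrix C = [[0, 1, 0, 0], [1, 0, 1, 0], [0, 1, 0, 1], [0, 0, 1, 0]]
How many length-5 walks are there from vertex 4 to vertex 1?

The number of length-5 walks from vertex 4 to vertex 1 is entry (4,1) of C⁵, where C is the adjacency matrix.
C² = [[1, 0, 1, 0], [0, 2, 0, 1], [1, 0, 2, 0], [0, 1, 0, 1]]
C³ = [[0, 2, 0, 1], [2, 0, 3, 0], [0, 3, 0, 2], [1, 0, 2, 0]]
C⁴ = [[2, 0, 3, 0], [0, 5, 0, 3], [3, 0, 5, 0], [0, 3, 0, 2]]
C⁵ = [[0, 5, 0, 3], [5, 0, 8, 0], [0, 8, 0, 5], [3, 0, 5, 0]]

3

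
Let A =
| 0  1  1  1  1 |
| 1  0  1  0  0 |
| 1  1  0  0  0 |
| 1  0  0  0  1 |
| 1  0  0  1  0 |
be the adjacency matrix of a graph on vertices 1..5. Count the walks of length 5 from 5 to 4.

17

The number of length-5 walks from vertex 5 to vertex 4 is entry (5,4) of A⁵, where A is the adjacency matrix.
A² = [[4, 1, 1, 1, 1], [1, 2, 1, 1, 1], [1, 1, 2, 1, 1], [1, 1, 1, 2, 1], [1, 1, 1, 1, 2]]
A³ = [[4, 5, 5, 5, 5], [5, 2, 3, 2, 2], [5, 3, 2, 2, 2], [5, 2, 2, 2, 3], [5, 2, 2, 3, 2]]
A⁴ = [[20, 9, 9, 9, 9], [9, 8, 7, 7, 7], [9, 7, 8, 7, 7], [9, 7, 7, 8, 7], [9, 7, 7, 7, 8]]
A⁵ = [[36, 29, 29, 29, 29], [29, 16, 17, 16, 16], [29, 17, 16, 16, 16], [29, 16, 16, 16, 17], [29, 16, 16, 17, 16]]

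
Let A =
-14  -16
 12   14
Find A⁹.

[[-3584, -4096], [3072, 3584]]

tr A = 0 and det A = -4, so the characteristic polynomial is λ² − (0)λ + (-4) with roots -2 and 2.
Eigenvectors give P = [[4, -1], [-3, 1]] with P⁻¹ = [[1, 1], [3, 4]], and A = P·diag(-2, 2)·P⁻¹.
Then A⁹ = P·diag(-512, 512)·P⁻¹ = [[-2048, -512], [1536, 512]] · [[1, 1], [3, 4]] = [[-3584, -4096], [3072, 3584]].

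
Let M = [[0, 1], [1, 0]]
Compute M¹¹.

M² = I (check: tr M = 0 and det M = -1), so M¹¹ = M since 11 is odd.

[[0, 1], [1, 0]]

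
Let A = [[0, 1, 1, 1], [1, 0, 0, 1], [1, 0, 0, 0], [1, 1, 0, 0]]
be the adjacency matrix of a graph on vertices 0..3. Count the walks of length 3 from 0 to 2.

3

The number of length-3 walks from vertex 0 to vertex 2 is entry (0,2) of A^3, where A is the adjacency matrix.
A^2 = [[3, 1, 0, 1], [1, 2, 1, 1], [0, 1, 1, 1], [1, 1, 1, 2]]
A^3 = [[2, 4, 3, 4], [4, 2, 1, 3], [3, 1, 0, 1], [4, 3, 1, 2]]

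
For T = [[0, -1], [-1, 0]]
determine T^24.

T² = I (check: tr T = 0 and det T = -1), so T^24 = I since 24 is even.

[[1, 0], [0, 1]]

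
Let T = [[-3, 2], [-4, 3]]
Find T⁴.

T² = I (check: tr T = 0 and det T = -1), so T⁴ = I since 4 is even.

[[1, 0], [0, 1]]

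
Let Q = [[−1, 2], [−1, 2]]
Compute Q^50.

[[−1, 2], [−1, 2]]

Q² = Q (a projection; rank 1, trace 1), so Q^50 = Q.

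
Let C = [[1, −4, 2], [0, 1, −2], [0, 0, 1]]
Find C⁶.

[[1, −24, 132], [0, 1, −12], [0, 0, 1]]

C = I + N where N = [[0, −4, 2], [0, 0, −2], [0, 0, 0]] is strictly upper-triangular, so N³ = 0.
(I + N)⁶ = I + 6·N + 15·N² = [[1, −24, 132], [0, 1, −12], [0, 0, 1]].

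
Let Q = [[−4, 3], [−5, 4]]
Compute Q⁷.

Q² = I (check: tr Q = 0 and det Q = −1), so Q⁷ = Q since 7 is odd.

[[−4, 3], [−5, 4]]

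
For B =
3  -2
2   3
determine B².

[[5, -12], [12, 5]]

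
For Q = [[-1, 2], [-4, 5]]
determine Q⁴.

tr Q = 4 and det Q = 3, so the characteristic polynomial is λ² − (4)λ + (3) with roots 1 and 3.
Eigenvectors give P = [[-1, 1], [-1, 2]] with P⁻¹ = [[-2, 1], [-1, 1]], and Q = P·diag(1, 3)·P⁻¹.
Then Q⁴ = P·diag(1, 81)·P⁻¹ = [[-1, 81], [-1, 162]] · [[-2, 1], [-1, 1]] = [[-79, 80], [-160, 161]].

[[-79, 80], [-160, 161]]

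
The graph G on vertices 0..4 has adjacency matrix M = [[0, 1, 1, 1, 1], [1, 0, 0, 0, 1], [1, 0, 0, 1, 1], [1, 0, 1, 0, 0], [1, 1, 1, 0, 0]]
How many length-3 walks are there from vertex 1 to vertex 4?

5

The number of length-3 walks from vertex 1 to vertex 4 is entry (1,4) of M³, where M is the adjacency matrix.
M² = [[4, 1, 2, 1, 2], [1, 2, 2, 1, 1], [2, 2, 3, 1, 1], [1, 1, 1, 2, 2], [2, 1, 1, 2, 3]]
M³ = [[6, 6, 7, 6, 7], [6, 2, 3, 3, 5], [7, 3, 4, 5, 7], [6, 3, 5, 2, 3], [7, 5, 7, 3, 4]]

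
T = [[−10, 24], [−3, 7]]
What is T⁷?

[[−1144, 3048], [−381, 1015]]

tr T = −3 and det T = 2, so the characteristic polynomial is λ² − (−3)λ + (2) with roots −1 and −2.
Eigenvectors give P = [[8, −3], [3, −1]] with P⁻¹ = [[−1, 3], [−3, 8]], and T = P·diag(−1, −2)·P⁻¹.
Then T⁷ = P·diag(−1, −128)·P⁻¹ = [[−8, 384], [−3, 128]] · [[−1, 3], [−3, 8]] = [[−1144, 3048], [−381, 1015]].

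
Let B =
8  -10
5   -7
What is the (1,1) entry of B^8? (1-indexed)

tr B = 1 and det B = -6, so the characteristic polynomial is λ² − (1)λ + (-6) with roots -2 and 3.
Eigenvectors give P = [[-1, 2], [-1, 1]] with P⁻¹ = [[1, -2], [1, -1]], and B = P·diag(-2, 3)·P⁻¹.
Then B^8 = P·diag(256, 6561)·P⁻¹ = [[-256, 13122], [-256, 6561]] · [[1, -2], [1, -1]] = [[12866, -12610], [6305, -6049]].

12866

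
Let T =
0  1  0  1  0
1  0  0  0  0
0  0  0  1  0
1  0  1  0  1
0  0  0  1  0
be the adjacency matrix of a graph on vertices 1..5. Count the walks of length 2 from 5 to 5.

The number of length-2 walks from vertex 5 to vertex 5 is entry (5,5) of T², where T is the adjacency matrix.
T² = [[2, 0, 1, 0, 1], [0, 1, 0, 1, 0], [1, 0, 1, 0, 1], [0, 1, 0, 3, 0], [1, 0, 1, 0, 1]]

1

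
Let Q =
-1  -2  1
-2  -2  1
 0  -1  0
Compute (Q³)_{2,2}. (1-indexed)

Q² = [[5, 5, -3], [6, 7, -4], [2, 2, -1]]
Q³ = [[-15, -17, 10], [-20, -22, 13], [-6, -7, 4]]

-22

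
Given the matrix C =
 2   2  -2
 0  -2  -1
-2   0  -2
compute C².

[[8, 0, -2], [2, 4, 4], [0, -4, 8]]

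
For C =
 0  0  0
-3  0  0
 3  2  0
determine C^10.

C is strictly triangular, hence nilpotent: C^3 = 0, so C^10 = 0.

[[0, 0, 0], [0, 0, 0], [0, 0, 0]]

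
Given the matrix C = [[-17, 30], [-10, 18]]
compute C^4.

[[-179, 390], [-130, 276]]

tr C = 1 and det C = -6, so the characteristic polynomial is λ² − (1)λ + (-6) with roots -2 and 3.
Eigenvectors give P = [[-2, -3], [-1, -2]] with P⁻¹ = [[-2, 3], [1, -2]], and C = P·diag(-2, 3)·P⁻¹.
Then C^4 = P·diag(16, 81)·P⁻¹ = [[-32, -243], [-16, -162]] · [[-2, 3], [1, -2]] = [[-179, 390], [-130, 276]].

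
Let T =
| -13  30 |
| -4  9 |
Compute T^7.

tr T = -4 and det T = 3, so the characteristic polynomial is λ² − (-4)λ + (3) with roots -3 and -1.
Eigenvectors give P = [[3, -5], [1, -2]] with P⁻¹ = [[2, -5], [1, -3]], and T = P·diag(-3, -1)·P⁻¹.
Then T^7 = P·diag(-2187, -1)·P⁻¹ = [[-6561, 5], [-2187, 2]] · [[2, -5], [1, -3]] = [[-13117, 32790], [-4372, 10929]].

[[-13117, 32790], [-4372, 10929]]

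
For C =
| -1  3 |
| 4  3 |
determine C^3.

C^2 = [[13, 6], [8, 21]]
C^3 = [[11, 57], [76, 87]]

[[11, 57], [76, 87]]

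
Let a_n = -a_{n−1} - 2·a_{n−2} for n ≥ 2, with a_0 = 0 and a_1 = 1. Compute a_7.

7

With companion matrix Q = [[-1, -2], [1, 0]], [a_n, a_{n−1}]ᵀ = Q·[a_{n−1}, a_{n−2}]ᵀ, so [a_7, a_6]ᵀ = Q⁶·[a_1, a_0]ᵀ.
Q⁶ = [[7, 10], [-5, 2]], giving [a_7, a_6]ᵀ = [[7], [-5]].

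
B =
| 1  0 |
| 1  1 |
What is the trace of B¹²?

2

B = I + N where N = [[0, 0], [1, 0]] is strictly lower-triangular, so N² = 0.
(I + N)¹² = I + 12·N = [[1, 0], [12, 1]].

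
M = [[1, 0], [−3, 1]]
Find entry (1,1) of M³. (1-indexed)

M = I + N where N = [[0, 0], [−3, 0]] is strictly lower-triangular, so N² = 0.
(I + N)³ = I + 3·N = [[1, 0], [−9, 1]].

1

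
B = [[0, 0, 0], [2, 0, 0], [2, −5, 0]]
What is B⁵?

B is strictly triangular, hence nilpotent: B³ = 0, so B⁵ = 0.

[[0, 0, 0], [0, 0, 0], [0, 0, 0]]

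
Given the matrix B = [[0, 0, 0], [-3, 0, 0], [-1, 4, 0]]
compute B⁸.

[[0, 0, 0], [0, 0, 0], [0, 0, 0]]

B is strictly triangular, hence nilpotent: B³ = 0, so B⁸ = 0.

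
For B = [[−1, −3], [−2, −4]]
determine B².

[[7, 15], [10, 22]]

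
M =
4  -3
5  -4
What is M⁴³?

[[4, -3], [5, -4]]

M² = I (check: tr M = 0 and det M = -1), so M⁴³ = M since 43 is odd.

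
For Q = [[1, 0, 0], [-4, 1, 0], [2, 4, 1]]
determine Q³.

Q = I + N where N = [[0, 0, 0], [-4, 0, 0], [2, 4, 0]] is strictly lower-triangular, so N³ = 0.
(I + N)³ = I + 3·N + 3·N² = [[1, 0, 0], [-12, 1, 0], [-42, 12, 1]].

[[1, 0, 0], [-12, 1, 0], [-42, 12, 1]]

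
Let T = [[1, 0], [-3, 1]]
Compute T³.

[[1, 0], [-9, 1]]

T = I + N where N = [[0, 0], [-3, 0]] is strictly lower-triangular, so N² = 0.
(I + N)³ = I + 3·N = [[1, 0], [-9, 1]].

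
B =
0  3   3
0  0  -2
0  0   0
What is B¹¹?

B is strictly triangular, hence nilpotent: B³ = 0, so B¹¹ = 0.

[[0, 0, 0], [0, 0, 0], [0, 0, 0]]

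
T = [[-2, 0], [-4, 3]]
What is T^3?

T^2 = [[4, 0], [-4, 9]]
T^3 = [[-8, 0], [-28, 27]]

[[-8, 0], [-28, 27]]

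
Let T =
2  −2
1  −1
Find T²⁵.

[[2, −2], [1, −1]]

T² = T (a projection; rank 1, trace 1), so T²⁵ = T.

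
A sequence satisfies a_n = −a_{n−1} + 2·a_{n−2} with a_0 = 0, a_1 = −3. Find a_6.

63

With companion matrix B = [[−1, 2], [1, 0]], [a_n, a_{n−1}]ᵀ = B·[a_{n−1}, a_{n−2}]ᵀ, so [a_6, a_5]ᵀ = B⁵·[a_1, a_0]ᵀ.
B⁵ = [[−21, 22], [11, −10]], giving [a_6, a_5]ᵀ = [[63], [−33]].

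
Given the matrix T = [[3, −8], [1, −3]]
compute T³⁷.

T² = I (check: tr T = 0 and det T = −1), so T³⁷ = T since 37 is odd.

[[3, −8], [1, −3]]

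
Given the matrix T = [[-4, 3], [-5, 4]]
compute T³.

[[-4, 3], [-5, 4]]

T² = I (check: tr T = 0 and det T = -1), so T³ = T since 3 is odd.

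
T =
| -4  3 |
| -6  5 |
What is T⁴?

tr T = 1 and det T = -2, so the characteristic polynomial is λ² − (1)λ + (-2) with roots -1 and 2.
Eigenvectors give P = [[1, -1], [1, -2]] with P⁻¹ = [[2, -1], [1, -1]], and T = P·diag(-1, 2)·P⁻¹.
Then T⁴ = P·diag(1, 16)·P⁻¹ = [[1, -16], [1, -32]] · [[2, -1], [1, -1]] = [[-14, 15], [-30, 31]].

[[-14, 15], [-30, 31]]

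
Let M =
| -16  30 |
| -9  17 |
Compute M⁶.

[[-314, 630], [-189, 379]]

tr M = 1 and det M = -2, so the characteristic polynomial is λ² − (1)λ + (-2) with roots 2 and -1.
Eigenvectors give P = [[-5, 2], [-3, 1]] with P⁻¹ = [[1, -2], [3, -5]], and M = P·diag(2, -1)·P⁻¹.
Then M⁶ = P·diag(64, 1)·P⁻¹ = [[-320, 2], [-192, 1]] · [[1, -2], [3, -5]] = [[-314, 630], [-189, 379]].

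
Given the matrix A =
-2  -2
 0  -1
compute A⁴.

[[16, 30], [0, 1]]

A² = [[4, 6], [0, 1]]
A³ = [[-8, -14], [0, -1]]
A⁴ = [[16, 30], [0, 1]]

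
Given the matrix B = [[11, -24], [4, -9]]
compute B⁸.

[[19681, -39360], [6560, -13119]]

tr B = 2 and det B = -3, so the characteristic polynomial is λ² − (2)λ + (-3) with roots -1 and 3.
Eigenvectors give P = [[-2, 3], [-1, 1]] with P⁻¹ = [[1, -3], [1, -2]], and B = P·diag(-1, 3)·P⁻¹.
Then B⁸ = P·diag(1, 6561)·P⁻¹ = [[-2, 19683], [-1, 6561]] · [[1, -3], [1, -2]] = [[19681, -39360], [6560, -13119]].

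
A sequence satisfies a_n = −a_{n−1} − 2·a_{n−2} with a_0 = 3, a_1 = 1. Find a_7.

With companion matrix A = [[−1, −2], [1, 0]], [a_n, a_{n−1}]ᵀ = A·[a_{n−1}, a_{n−2}]ᵀ, so [a_7, a_6]ᵀ = A⁶·[a_1, a_0]ᵀ.
A⁶ = [[7, 10], [−5, 2]], giving [a_7, a_6]ᵀ = [[37], [1]].

37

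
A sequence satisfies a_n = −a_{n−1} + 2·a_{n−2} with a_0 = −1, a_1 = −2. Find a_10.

340

With companion matrix M = [[−1, 2], [1, 0]], [a_n, a_{n−1}]ᵀ = M·[a_{n−1}, a_{n−2}]ᵀ, so [a_10, a_9]ᵀ = M⁹·[a_1, a_0]ᵀ.
M⁹ = [[−341, 342], [171, −170]], giving [a_10, a_9]ᵀ = [[340], [−172]].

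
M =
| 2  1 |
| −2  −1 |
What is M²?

[[2, 1], [−2, −1]]

M² = M (a projection; rank 1, trace 1), so M² = M.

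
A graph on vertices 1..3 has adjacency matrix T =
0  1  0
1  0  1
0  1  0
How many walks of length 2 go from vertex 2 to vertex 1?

The number of length-2 walks from vertex 2 to vertex 1 is entry (2,1) of T², where T is the adjacency matrix.
T² = [[1, 0, 1], [0, 2, 0], [1, 0, 1]]

0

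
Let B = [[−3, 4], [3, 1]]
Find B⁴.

B² = [[21, −8], [−6, 13]]
B³ = [[−87, 76], [57, −11]]
B⁴ = [[489, −272], [−204, 217]]

[[489, −272], [−204, 217]]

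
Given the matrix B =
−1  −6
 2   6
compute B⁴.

tr B = 5 and det B = 6, so the characteristic polynomial is λ² − (5)λ + (6) with roots 2 and 3.
Eigenvectors give P = [[−2, 3], [1, −2]] with P⁻¹ = [[−2, −3], [−1, −2]], and B = P·diag(2, 3)·P⁻¹.
Then B⁴ = P·diag(16, 81)·P⁻¹ = [[−32, 243], [16, −162]] · [[−2, −3], [−1, −2]] = [[−179, −390], [130, 276]].

[[−179, −390], [130, 276]]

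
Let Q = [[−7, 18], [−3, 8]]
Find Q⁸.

[[−509, 1530], [−255, 766]]

tr Q = 1 and det Q = −2, so the characteristic polynomial is λ² − (1)λ + (−2) with roots 2 and −1.
Eigenvectors give P = [[−2, 3], [−1, 1]] with P⁻¹ = [[1, −3], [1, −2]], and Q = P·diag(2, −1)·P⁻¹.
Then Q⁸ = P·diag(256, 1)·P⁻¹ = [[−512, 3], [−256, 1]] · [[1, −3], [1, −2]] = [[−509, 1530], [−255, 766]].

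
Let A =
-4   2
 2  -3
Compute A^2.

[[20, -14], [-14, 13]]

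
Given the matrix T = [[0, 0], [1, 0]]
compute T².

[[0, 0], [0, 0]]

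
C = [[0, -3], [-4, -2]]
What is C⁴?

[[192, 168], [224, 304]]

C² = [[12, 6], [8, 16]]
C³ = [[-24, -48], [-64, -56]]
C⁴ = [[192, 168], [224, 304]]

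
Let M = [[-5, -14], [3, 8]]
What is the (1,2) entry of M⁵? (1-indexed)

tr M = 3 and det M = 2, so the characteristic polynomial is λ² − (3)λ + (2) with roots 2 and 1.
Eigenvectors give P = [[-2, 7], [1, -3]] with P⁻¹ = [[3, 7], [1, 2]], and M = P·diag(2, 1)·P⁻¹.
Then M⁵ = P·diag(32, 1)·P⁻¹ = [[-64, 7], [32, -3]] · [[3, 7], [1, 2]] = [[-185, -434], [93, 218]].

-434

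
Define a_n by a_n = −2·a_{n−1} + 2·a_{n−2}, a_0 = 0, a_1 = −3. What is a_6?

360

With companion matrix A = [[−2, 2], [1, 0]], [a_n, a_{n−1}]ᵀ = A·[a_{n−1}, a_{n−2}]ᵀ, so [a_6, a_5]ᵀ = A⁵·[a_1, a_0]ᵀ.
A⁵ = [[−120, 88], [44, −32]], giving [a_6, a_5]ᵀ = [[360], [−132]].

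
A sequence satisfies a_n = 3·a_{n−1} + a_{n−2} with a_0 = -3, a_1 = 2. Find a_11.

154451

With companion matrix Q = [[3, 1], [1, 0]], [a_n, a_{n−1}]ᵀ = Q·[a_{n−1}, a_{n−2}]ᵀ, so [a_11, a_10]ᵀ = Q^10·[a_1, a_0]ᵀ.
Q^10 = [[141481, 42837], [42837, 12970]], giving [a_11, a_10]ᵀ = [[154451], [46764]].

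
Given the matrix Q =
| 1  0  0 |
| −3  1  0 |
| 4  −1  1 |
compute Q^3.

Q = I + N where N = [[0, 0, 0], [−3, 0, 0], [4, −1, 0]] is strictly lower-triangular, so N^3 = 0.
(I + N)^3 = I + 3·N + 3·N^2 = [[1, 0, 0], [−9, 1, 0], [21, −3, 1]].

[[1, 0, 0], [−9, 1, 0], [21, −3, 1]]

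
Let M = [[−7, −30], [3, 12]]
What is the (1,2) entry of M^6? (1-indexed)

−19950

tr M = 5 and det M = 6, so the characteristic polynomial is λ² − (5)λ + (6) with roots 3 and 2.
Eigenvectors give P = [[−3, 10], [1, −3]] with P⁻¹ = [[3, 10], [1, 3]], and M = P·diag(3, 2)·P⁻¹.
Then M^6 = P·diag(729, 64)·P⁻¹ = [[−2187, 640], [729, −192]] · [[3, 10], [1, 3]] = [[−5921, −19950], [1995, 6714]].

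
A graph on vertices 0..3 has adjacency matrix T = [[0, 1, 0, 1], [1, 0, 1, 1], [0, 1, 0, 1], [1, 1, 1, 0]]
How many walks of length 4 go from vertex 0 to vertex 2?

The number of length-4 walks from vertex 0 to vertex 2 is entry (0,2) of T^4, where T is the adjacency matrix.
T^2 = [[2, 1, 2, 1], [1, 3, 1, 2], [2, 1, 2, 1], [1, 2, 1, 3]]
T^3 = [[2, 5, 2, 5], [5, 4, 5, 5], [2, 5, 2, 5], [5, 5, 5, 4]]
T^4 = [[10, 9, 10, 9], [9, 15, 9, 14], [10, 9, 10, 9], [9, 14, 9, 15]]

10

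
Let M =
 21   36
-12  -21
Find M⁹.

tr M = 0 and det M = -9, so the characteristic polynomial is λ² − (0)λ + (-9) with roots -3 and 3.
Eigenvectors give P = [[3, -2], [-2, 1]] with P⁻¹ = [[-1, -2], [-2, -3]], and M = P·diag(-3, 3)·P⁻¹.
Then M⁹ = P·diag(-19683, 19683)·P⁻¹ = [[-59049, -39366], [39366, 19683]] · [[-1, -2], [-2, -3]] = [[137781, 236196], [-78732, -137781]].

[[137781, 236196], [-78732, -137781]]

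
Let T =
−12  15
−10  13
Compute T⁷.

[[−4758, 6945], [−4630, 6817]]

tr T = 1 and det T = −6, so the characteristic polynomial is λ² − (1)λ + (−6) with roots 3 and −2.
Eigenvectors give P = [[1, 3], [1, 2]] with P⁻¹ = [[−2, 3], [1, −1]], and T = P·diag(3, −2)·P⁻¹.
Then T⁷ = P·diag(2187, −128)·P⁻¹ = [[2187, −384], [2187, −256]] · [[−2, 3], [1, −1]] = [[−4758, 6945], [−4630, 6817]].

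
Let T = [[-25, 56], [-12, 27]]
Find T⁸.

[[-39359, 91840], [-19680, 45921]]

tr T = 2 and det T = -3, so the characteristic polynomial is λ² − (2)λ + (-3) with roots 3 and -1.
Eigenvectors give P = [[2, 7], [1, 3]] with P⁻¹ = [[-3, 7], [1, -2]], and T = P·diag(3, -1)·P⁻¹.
Then T⁸ = P·diag(6561, 1)·P⁻¹ = [[13122, 7], [6561, 3]] · [[-3, 7], [1, -2]] = [[-39359, 91840], [-19680, 45921]].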